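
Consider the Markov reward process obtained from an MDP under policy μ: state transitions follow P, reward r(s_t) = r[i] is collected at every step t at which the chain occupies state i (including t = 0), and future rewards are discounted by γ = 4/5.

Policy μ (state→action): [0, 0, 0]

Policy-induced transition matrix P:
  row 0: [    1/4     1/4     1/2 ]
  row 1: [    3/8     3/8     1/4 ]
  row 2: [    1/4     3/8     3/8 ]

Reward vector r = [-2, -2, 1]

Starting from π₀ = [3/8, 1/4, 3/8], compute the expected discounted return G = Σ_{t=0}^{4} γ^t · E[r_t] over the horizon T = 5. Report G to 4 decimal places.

G = -2.9316

t=0: π = [0.3750, 0.2500, 0.3750], E[r] = -0.8750, γ^t·E[r] = -0.875000, running G = -0.875000
t=1: π = [0.2813, 0.3281, 0.3906], E[r] = -0.8281, γ^t·E[r] = -0.662500, running G = -1.537500
t=2: π = [0.2910, 0.3398, 0.3691], E[r] = -0.8926, γ^t·E[r] = -0.571250, running G = -2.108750
t=3: π = [0.2925, 0.3386, 0.3689], E[r] = -0.8933, γ^t·E[r] = -0.457375, running G = -2.566125
t=4: π = [0.2923, 0.3384, 0.3692], E[r] = -0.8923, γ^t·E[r] = -0.365488, running G = -2.931613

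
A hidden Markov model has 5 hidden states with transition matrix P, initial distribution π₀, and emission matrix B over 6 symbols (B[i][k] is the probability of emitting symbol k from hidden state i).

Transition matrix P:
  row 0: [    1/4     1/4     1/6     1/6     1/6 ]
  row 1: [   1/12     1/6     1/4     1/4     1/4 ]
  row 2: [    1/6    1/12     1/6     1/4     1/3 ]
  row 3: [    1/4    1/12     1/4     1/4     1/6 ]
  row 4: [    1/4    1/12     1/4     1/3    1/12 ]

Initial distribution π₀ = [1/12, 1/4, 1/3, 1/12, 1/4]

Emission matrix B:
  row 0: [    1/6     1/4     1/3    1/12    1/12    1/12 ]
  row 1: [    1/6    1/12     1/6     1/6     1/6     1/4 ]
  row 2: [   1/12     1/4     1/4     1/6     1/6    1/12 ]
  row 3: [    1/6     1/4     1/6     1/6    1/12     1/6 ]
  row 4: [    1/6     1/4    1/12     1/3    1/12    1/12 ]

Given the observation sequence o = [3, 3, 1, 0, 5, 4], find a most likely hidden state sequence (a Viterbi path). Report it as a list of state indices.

t=0: δ = [6.944e-03, 4.167e-02, 5.556e-02, 1.389e-02, 8.333e-02]  (obs o_0=3)
t=1: δ = [1.736e-03, 1.157e-03, 3.472e-03, 4.630e-03, 6.173e-03]  ψ = [4, 1, 4, 4, 2]  (obs o_1=3)
t=2: δ = [3.858e-04, 4.287e-05, 3.858e-04, 5.144e-04, 2.894e-04]  ψ = [4, 4, 4, 4, 2]  (obs o_2=1)
t=3: δ = [2.143e-05, 1.608e-05, 1.072e-05, 2.143e-05, 2.143e-05]  ψ = [3, 0, 3, 3, 2]  (obs o_3=0)
t=4: δ = [4.465e-07, 1.340e-06, 4.465e-07, 1.191e-06, 3.349e-07]  ψ = [0, 0, 3, 4, 1]  (obs o_4=5)
t=5: δ = [2.481e-08, 3.721e-08, 5.582e-08, 2.791e-08, 2.791e-08]  ψ = [3, 1, 1, 1, 1]  (obs o_5=4)
backtrack: best end state = 2; path = [2, 4, 3, 0, 1, 2]

path = [2, 4, 3, 0, 1, 2]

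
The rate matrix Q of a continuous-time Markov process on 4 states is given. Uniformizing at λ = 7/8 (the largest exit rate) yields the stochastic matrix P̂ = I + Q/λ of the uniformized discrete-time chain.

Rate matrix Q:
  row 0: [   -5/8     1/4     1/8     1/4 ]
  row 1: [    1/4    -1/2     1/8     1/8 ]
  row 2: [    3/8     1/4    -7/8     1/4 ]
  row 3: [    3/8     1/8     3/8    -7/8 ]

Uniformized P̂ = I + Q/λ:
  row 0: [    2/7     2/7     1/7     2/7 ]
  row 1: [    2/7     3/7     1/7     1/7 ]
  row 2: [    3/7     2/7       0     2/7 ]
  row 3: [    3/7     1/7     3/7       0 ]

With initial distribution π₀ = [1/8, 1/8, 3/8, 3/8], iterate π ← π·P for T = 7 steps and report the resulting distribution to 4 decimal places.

t=0: π = [0.1250, 0.1250, 0.3750, 0.3750]
t=1: π = [0.3929, 0.2500, 0.1964, 0.1607]
t=2: π = [0.3367, 0.2985, 0.1607, 0.2041]
t=3: π = [0.3378, 0.2992, 0.1782, 0.1848]
t=4: π = [0.3376, 0.3021, 0.1702, 0.1902]
t=5: π = [0.3372, 0.3017, 0.1729, 0.1882]
t=6: π = [0.3373, 0.3019, 0.1719, 0.1888]
t=7: π = [0.3373, 0.3019, 0.1722, 0.1886]

π = [0.3373, 0.3019, 0.1722, 0.1886]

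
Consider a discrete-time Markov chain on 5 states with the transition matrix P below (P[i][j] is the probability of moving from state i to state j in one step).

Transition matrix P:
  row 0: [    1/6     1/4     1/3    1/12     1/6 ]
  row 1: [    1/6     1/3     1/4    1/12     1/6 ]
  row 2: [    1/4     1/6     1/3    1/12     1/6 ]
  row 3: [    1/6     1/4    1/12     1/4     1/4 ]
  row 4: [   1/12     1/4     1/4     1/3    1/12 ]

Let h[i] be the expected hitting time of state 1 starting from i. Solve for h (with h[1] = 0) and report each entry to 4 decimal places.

First-step conditioning: h[1] = 0; for i ≠ 1, h[i] = 1 + Σ_k P[i][k]·h[k].
  h[0] = 1 + 1/6·h[0] + 1/3·h[2] + 1/12·h[3] + 1/6·h[4]
  h[2] = 1 + 1/4·h[0] + 1/3·h[2] + 1/12·h[3] + 1/6·h[4]
  h[3] = 1 + 1/6·h[0] + 1/12·h[2] + 1/4·h[3] + 1/4·h[4]
  h[4] = 1 + 1/12·h[0] + 1/4·h[2] + 1/3·h[3] + 1/12·h[4]
Solving the 4×4 linear system over states ≠ 1 gives exactly h = [9144/2071, 0, 9906/2071, 8904/2071, 9030/2071] (h[1] = 0 is the target).

h = [4.4153, 0.0000, 4.7832, 4.2994, 4.3602]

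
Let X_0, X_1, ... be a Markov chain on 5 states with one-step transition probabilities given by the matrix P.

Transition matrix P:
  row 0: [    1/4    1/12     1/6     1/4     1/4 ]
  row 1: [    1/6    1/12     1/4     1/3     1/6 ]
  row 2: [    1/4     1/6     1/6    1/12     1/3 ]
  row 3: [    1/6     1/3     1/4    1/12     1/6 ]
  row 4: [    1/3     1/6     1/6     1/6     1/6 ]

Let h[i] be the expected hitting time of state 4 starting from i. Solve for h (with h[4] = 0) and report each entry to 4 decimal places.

First-step conditioning: h[4] = 0; for i ≠ 4, h[i] = 1 + Σ_k P[i][k]·h[k].
  h[0] = 1 + 1/4·h[0] + 1/12·h[1] + 1/6·h[2] + 1/4·h[3]
  h[1] = 1 + 1/6·h[0] + 1/12·h[1] + 1/4·h[2] + 1/3·h[3]
  h[2] = 1 + 1/4·h[0] + 1/6·h[1] + 1/6·h[2] + 1/12·h[3]
  h[3] = 1 + 1/6·h[0] + 1/3·h[1] + 1/4·h[2] + 1/12·h[3]
Solving the 4×4 linear system over states ≠ 4 gives exactly h = [1596/379, 1728/379, 1452/379, 1728/379, 0] (h[4] = 0 is the target).

h = [4.2111, 4.5594, 3.8311, 4.5594, 0.0000]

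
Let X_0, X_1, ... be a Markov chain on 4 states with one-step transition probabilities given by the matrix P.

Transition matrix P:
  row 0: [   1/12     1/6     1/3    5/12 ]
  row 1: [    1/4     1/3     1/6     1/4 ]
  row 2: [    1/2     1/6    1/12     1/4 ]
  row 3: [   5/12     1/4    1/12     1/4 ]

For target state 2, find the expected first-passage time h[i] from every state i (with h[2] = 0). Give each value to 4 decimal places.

h = [4.6813, 5.4066, 0.0000, 5.7363]

First-step conditioning: h[2] = 0; for i ≠ 2, h[i] = 1 + Σ_k P[i][k]·h[k].
  h[0] = 1 + 1/12·h[0] + 1/6·h[1] + 5/12·h[3]
  h[1] = 1 + 1/4·h[0] + 1/3·h[1] + 1/4·h[3]
  h[3] = 1 + 5/12·h[0] + 1/4·h[1] + 1/4·h[3]
Solving the 3×3 linear system over states ≠ 2 gives exactly h = [426/91, 492/91, 0, 522/91] (h[2] = 0 is the target).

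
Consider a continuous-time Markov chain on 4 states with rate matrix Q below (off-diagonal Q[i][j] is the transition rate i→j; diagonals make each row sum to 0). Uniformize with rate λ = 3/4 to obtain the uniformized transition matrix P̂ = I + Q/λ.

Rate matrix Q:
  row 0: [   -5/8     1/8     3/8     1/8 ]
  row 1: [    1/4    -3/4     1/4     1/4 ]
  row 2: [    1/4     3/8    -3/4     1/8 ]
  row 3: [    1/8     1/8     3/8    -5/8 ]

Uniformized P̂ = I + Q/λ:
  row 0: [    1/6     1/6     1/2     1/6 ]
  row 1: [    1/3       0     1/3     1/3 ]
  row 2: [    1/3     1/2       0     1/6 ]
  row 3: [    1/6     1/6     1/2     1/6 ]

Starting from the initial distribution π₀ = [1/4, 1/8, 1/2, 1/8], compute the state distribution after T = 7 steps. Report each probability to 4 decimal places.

t=0: π = [0.2500, 0.1250, 0.5000, 0.1250]
t=1: π = [0.2708, 0.3125, 0.2292, 0.1875]
t=2: π = [0.2569, 0.1910, 0.3333, 0.2188]
t=3: π = [0.2541, 0.2459, 0.3015, 0.1985]
t=4: π = [0.2579, 0.2262, 0.3083, 0.2077]
t=5: π = [0.2557, 0.2317, 0.3082, 0.2044]
t=6: π = [0.2566, 0.2308, 0.3073, 0.2053]
t=7: π = [0.2563, 0.2306, 0.3079, 0.2051]

π = [0.2563, 0.2306, 0.3079, 0.2051]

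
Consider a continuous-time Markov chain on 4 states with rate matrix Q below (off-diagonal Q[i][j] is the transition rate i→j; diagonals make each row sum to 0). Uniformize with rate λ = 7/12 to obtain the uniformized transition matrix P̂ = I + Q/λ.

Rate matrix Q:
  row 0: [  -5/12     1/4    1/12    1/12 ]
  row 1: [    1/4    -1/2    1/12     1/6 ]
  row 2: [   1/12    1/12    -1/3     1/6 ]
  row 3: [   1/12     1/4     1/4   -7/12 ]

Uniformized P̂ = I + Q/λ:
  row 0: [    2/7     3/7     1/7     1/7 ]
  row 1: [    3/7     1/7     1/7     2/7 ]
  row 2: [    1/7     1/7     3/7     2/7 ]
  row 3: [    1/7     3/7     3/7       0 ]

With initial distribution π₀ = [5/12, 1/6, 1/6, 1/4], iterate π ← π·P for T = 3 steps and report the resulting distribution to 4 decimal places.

t=0: π = [0.4167, 0.1667, 0.1667, 0.2500]
t=1: π = [0.2500, 0.3333, 0.2619, 0.1548]
t=2: π = [0.2738, 0.2585, 0.2619, 0.2058]
t=3: π = [0.2558, 0.2799, 0.2765, 0.1878]

π = [0.2558, 0.2799, 0.2765, 0.1878]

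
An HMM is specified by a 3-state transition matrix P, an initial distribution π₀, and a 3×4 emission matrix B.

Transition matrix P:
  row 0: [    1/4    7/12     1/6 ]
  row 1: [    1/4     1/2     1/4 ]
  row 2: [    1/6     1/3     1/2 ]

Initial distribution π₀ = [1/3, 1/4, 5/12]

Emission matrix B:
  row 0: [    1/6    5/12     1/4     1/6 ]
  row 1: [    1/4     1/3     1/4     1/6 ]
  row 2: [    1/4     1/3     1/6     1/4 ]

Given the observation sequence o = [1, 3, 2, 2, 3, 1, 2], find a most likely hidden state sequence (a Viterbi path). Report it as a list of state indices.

t=0: δ = [1.389e-01, 8.333e-02, 1.389e-01]  (obs o_0=1)
t=1: δ = [5.787e-03, 1.350e-02, 1.736e-02]  ψ = [0, 0, 2]  (obs o_1=3)
t=2: δ = [8.439e-04, 1.688e-03, 1.447e-03]  ψ = [1, 1, 2]  (obs o_2=2)
t=3: δ = [1.055e-04, 2.110e-04, 1.206e-04]  ψ = [1, 1, 2]  (obs o_3=2)
t=4: δ = [8.791e-06, 1.758e-05, 1.507e-05]  ψ = [1, 1, 2]  (obs o_4=3)
t=5: δ = [1.831e-06, 2.930e-06, 2.512e-06]  ψ = [1, 1, 2]  (obs o_5=1)
t=6: δ = [1.831e-07, 3.663e-07, 2.093e-07]  ψ = [1, 1, 2]  (obs o_6=2)
backtrack: best end state = 1; path = [0, 1, 1, 1, 1, 1, 1]

path = [0, 1, 1, 1, 1, 1, 1]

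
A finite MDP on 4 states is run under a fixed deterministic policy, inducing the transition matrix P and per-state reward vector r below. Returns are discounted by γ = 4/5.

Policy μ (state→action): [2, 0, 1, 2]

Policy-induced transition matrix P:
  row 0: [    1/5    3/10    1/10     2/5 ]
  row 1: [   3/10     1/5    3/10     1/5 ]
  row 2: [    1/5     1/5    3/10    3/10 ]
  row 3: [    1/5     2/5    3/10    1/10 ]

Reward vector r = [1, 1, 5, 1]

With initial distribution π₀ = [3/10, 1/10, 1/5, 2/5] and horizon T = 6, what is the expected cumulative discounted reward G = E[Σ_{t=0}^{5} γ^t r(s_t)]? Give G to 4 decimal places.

G = 7.1884

t=0: π = [0.3000, 0.1000, 0.2000, 0.4000], E[r] = 1.8000, γ^t·E[r] = 1.800000, running G = 1.800000
t=1: π = [0.2100, 0.3100, 0.2400, 0.2400], E[r] = 1.9600, γ^t·E[r] = 1.568000, running G = 3.368000
t=2: π = [0.2310, 0.2690, 0.2580, 0.2420], E[r] = 2.0320, γ^t·E[r] = 1.300480, running G = 4.668480
t=3: π = [0.2269, 0.2715, 0.2538, 0.2478], E[r] = 2.0152, γ^t·E[r] = 1.031782, running G = 5.700262
t=4: π = [0.2272, 0.2723, 0.2546, 0.2460], E[r] = 2.0185, γ^t·E[r] = 0.826769, running G = 6.527032
t=5: π = [0.2272, 0.2719, 0.2546, 0.2463], E[r] = 2.0183, γ^t·E[r] = 0.661350, running G = 7.188382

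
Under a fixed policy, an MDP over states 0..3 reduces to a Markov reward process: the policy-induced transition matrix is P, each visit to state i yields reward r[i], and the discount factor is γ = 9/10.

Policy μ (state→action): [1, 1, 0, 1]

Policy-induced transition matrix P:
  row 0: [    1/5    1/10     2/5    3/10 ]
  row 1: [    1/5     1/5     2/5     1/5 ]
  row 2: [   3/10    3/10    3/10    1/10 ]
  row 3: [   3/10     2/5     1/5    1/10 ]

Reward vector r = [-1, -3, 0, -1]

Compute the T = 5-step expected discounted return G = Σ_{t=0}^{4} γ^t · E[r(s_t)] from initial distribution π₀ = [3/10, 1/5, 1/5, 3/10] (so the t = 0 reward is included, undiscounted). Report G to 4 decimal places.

t=0: π = [0.3000, 0.2000, 0.2000, 0.3000], E[r] = -1.2000, γ^t·E[r] = -1.200000, running G = -1.200000
t=1: π = [0.2500, 0.2500, 0.3200, 0.1800], E[r] = -1.1800, γ^t·E[r] = -1.062000, running G = -2.262000
t=2: π = [0.2500, 0.2430, 0.3320, 0.1750], E[r] = -1.1540, γ^t·E[r] = -0.934740, running G = -3.196740
t=3: π = [0.2507, 0.2432, 0.3318, 0.1743], E[r] = -1.1546, γ^t·E[r] = -0.841703, running G = -4.038443
t=4: π = [0.2506, 0.2430, 0.3320, 0.1745], E[r] = -1.1540, γ^t·E[r] = -0.757126, running G = -4.795570

G = -4.7956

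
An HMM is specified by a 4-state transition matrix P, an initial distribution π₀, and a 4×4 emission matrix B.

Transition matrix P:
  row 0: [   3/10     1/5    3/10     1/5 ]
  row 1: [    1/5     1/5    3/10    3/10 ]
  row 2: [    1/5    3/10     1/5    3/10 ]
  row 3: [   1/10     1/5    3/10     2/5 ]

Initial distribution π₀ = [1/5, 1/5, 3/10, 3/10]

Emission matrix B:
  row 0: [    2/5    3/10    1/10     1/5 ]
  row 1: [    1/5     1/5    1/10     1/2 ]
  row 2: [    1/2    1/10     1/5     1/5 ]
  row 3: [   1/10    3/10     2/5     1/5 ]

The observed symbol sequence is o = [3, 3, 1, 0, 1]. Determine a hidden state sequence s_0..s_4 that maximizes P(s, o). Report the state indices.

path = [1, 1, 3, 2, 3]

t=0: δ = [4.000e-02, 1.000e-01, 6.000e-02, 6.000e-02]  (obs o_0=3)
t=1: δ = [4.000e-03, 1.000e-02, 6.000e-03, 6.000e-03]  ψ = [1, 1, 1, 1]  (obs o_1=3)
t=2: δ = [6.000e-04, 4.000e-04, 3.000e-04, 9.000e-04]  ψ = [1, 1, 1, 1]  (obs o_2=1)
t=3: δ = [7.200e-05, 3.600e-05, 1.350e-04, 3.600e-05]  ψ = [0, 3, 3, 3]  (obs o_3=0)
t=4: δ = [8.100e-06, 8.100e-06, 2.700e-06, 1.215e-05]  ψ = [2, 2, 2, 2]  (obs o_4=1)
backtrack: best end state = 3; path = [1, 1, 3, 2, 3]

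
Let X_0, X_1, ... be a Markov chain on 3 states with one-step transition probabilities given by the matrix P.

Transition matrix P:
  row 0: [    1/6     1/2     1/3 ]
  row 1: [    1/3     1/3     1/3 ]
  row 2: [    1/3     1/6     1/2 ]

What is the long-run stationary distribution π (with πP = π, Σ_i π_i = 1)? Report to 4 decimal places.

π = [0.2857, 0.3143, 0.4000]

Balance equations π_j = Σ_i π_i·P[i][j]:
  π_0 = 1/6·π_0 + 1/3·π_1 + 1/3·π_2
  π_1 = 1/2·π_0 + 1/3·π_1 + 1/6·π_2
  normalize: π_0 + π_1 + π_2 = 1
Solving the linear system gives exactly π = [2/7, 11/35, 2/5].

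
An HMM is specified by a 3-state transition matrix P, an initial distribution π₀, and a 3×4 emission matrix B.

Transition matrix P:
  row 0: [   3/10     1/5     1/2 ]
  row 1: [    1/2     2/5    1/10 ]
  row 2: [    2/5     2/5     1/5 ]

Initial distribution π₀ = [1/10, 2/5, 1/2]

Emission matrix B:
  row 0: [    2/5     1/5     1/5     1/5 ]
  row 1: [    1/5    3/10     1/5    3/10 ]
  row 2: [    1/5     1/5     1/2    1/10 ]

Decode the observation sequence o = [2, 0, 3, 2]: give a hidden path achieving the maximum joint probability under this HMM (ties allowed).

path = [2, 0, 0, 2]

t=0: δ = [2.000e-02, 8.000e-02, 2.500e-01]  (obs o_0=2)
t=1: δ = [4.000e-02, 2.000e-02, 1.000e-02]  ψ = [2, 2, 2]  (obs o_1=0)
t=2: δ = [2.400e-03, 2.400e-03, 2.000e-03]  ψ = [0, 0, 0]  (obs o_2=3)
t=3: δ = [2.400e-04, 1.920e-04, 6.000e-04]  ψ = [1, 1, 0]  (obs o_3=2)
backtrack: best end state = 2; path = [2, 0, 0, 2]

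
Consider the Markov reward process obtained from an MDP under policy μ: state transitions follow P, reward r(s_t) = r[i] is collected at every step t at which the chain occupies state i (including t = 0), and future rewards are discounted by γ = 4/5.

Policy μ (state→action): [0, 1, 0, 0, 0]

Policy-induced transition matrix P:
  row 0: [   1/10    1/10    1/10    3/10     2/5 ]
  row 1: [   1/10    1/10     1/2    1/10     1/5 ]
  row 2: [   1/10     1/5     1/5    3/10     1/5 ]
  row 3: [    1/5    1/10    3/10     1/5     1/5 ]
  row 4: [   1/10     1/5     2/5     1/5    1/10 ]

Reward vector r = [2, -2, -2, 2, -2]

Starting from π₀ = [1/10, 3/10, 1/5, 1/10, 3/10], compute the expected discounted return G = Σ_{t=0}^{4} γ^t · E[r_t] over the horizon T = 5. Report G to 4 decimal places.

t=0: π = [0.1000, 0.3000, 0.2000, 0.1000, 0.3000], E[r] = -1.2000, γ^t·E[r] = -1.200000, running G = -1.200000
t=1: π = [0.1100, 0.1500, 0.3500, 0.2000, 0.1900], E[r] = -0.7600, γ^t·E[r] = -0.608000, running G = -1.808000
t=2: π = [0.1200, 0.1540, 0.2920, 0.2310, 0.2030], E[r] = -0.5960, γ^t·E[r] = -0.381440, running G = -2.189440
t=3: π = [0.1231, 0.1495, 0.2979, 0.2258, 0.2037], E[r] = -0.6044, γ^t·E[r] = -0.309453, running G = -2.498893
t=4: π = [0.1226, 0.1502, 0.2959, 0.2272, 0.2043], E[r] = -0.6011, γ^t·E[r] = -0.246202, running G = -2.745095

G = -2.7451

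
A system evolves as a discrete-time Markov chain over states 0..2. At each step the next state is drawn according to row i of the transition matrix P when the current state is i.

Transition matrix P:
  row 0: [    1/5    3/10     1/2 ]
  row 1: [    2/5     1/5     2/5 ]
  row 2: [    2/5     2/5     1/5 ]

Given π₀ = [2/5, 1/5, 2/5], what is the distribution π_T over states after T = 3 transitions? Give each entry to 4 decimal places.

t=0: π = [0.4000, 0.2000, 0.4000]
t=1: π = [0.3200, 0.3200, 0.3600]
t=2: π = [0.3360, 0.3040, 0.3600]
t=3: π = [0.3328, 0.3056, 0.3616]

π = [0.3328, 0.3056, 0.3616]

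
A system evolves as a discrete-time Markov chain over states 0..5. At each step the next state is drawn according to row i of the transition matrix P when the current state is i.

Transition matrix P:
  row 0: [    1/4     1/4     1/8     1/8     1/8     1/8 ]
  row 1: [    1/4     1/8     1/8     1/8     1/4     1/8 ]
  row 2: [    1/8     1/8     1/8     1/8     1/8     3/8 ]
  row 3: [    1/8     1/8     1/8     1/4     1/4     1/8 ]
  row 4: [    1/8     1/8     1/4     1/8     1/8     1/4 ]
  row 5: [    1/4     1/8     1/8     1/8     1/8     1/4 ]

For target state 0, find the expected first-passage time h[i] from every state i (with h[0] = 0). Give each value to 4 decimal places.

h = [0.0000, 5.2390, 5.7921, 5.9874, 5.8725, 5.1485]

First-step conditioning: h[0] = 0; for i ≠ 0, h[i] = 1 + Σ_k P[i][k]·h[k].
  h[1] = 1 + 1/8·h[1] + 1/8·h[2] + 1/8·h[3] + 1/4·h[4] + 1/8·h[5]
  h[2] = 1 + 1/8·h[1] + 1/8·h[2] + 1/8·h[3] + 1/8·h[4] + 3/8·h[5]
  h[3] = 1 + 1/8·h[1] + 1/8·h[2] + 1/4·h[3] + 1/4·h[4] + 1/8·h[5]
  h[4] = 1 + 1/8·h[1] + 1/4·h[2] + 1/8·h[3] + 1/8·h[4] + 1/4·h[5]
  h[5] = 1 + 1/8·h[1] + 1/8·h[2] + 1/8·h[3] + 1/8·h[4] + 1/4·h[5]
Solving the 5×5 linear system over states ≠ 0 gives exactly h = [0, 29176/5569, 32256/5569, 33344/5569, 32704/5569, 28672/5569] (h[0] = 0 is the target).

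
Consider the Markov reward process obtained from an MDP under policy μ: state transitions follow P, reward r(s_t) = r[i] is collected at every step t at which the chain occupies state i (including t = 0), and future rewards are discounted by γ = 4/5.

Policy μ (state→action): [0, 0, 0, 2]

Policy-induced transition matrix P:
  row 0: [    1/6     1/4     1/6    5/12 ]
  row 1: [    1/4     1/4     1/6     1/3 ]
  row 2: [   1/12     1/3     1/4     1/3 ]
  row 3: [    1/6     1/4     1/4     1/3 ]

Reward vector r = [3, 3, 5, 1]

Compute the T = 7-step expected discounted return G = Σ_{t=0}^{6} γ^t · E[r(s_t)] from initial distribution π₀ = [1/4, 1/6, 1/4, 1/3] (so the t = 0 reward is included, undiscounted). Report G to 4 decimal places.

t=0: π = [0.2500, 0.1667, 0.2500, 0.3333], E[r] = 2.8333, γ^t·E[r] = 2.833333, running G = 2.833333
t=1: π = [0.1597, 0.2708, 0.2153, 0.3542], E[r] = 2.7222, γ^t·E[r] = 2.177778, running G = 5.011111
t=2: π = [0.1713, 0.2679, 0.2141, 0.3466], E[r] = 2.7350, γ^t·E[r] = 1.750370, running G = 6.761481
t=3: π = [0.1712, 0.2678, 0.2134, 0.3476], E[r] = 2.7316, γ^t·E[r] = 1.398568, running G = 8.160049
t=4: π = [0.1712, 0.2678, 0.2134, 0.3476], E[r] = 2.7316, γ^t·E[r] = 1.118881, running G = 9.278930
t=5: π = [0.1712, 0.2678, 0.2134, 0.3476], E[r] = 2.7316, γ^t·E[r] = 0.895102, running G = 10.174032
t=6: π = [0.1712, 0.2678, 0.2134, 0.3476], E[r] = 2.7316, γ^t·E[r] = 0.716082, running G = 10.890114

G = 10.8901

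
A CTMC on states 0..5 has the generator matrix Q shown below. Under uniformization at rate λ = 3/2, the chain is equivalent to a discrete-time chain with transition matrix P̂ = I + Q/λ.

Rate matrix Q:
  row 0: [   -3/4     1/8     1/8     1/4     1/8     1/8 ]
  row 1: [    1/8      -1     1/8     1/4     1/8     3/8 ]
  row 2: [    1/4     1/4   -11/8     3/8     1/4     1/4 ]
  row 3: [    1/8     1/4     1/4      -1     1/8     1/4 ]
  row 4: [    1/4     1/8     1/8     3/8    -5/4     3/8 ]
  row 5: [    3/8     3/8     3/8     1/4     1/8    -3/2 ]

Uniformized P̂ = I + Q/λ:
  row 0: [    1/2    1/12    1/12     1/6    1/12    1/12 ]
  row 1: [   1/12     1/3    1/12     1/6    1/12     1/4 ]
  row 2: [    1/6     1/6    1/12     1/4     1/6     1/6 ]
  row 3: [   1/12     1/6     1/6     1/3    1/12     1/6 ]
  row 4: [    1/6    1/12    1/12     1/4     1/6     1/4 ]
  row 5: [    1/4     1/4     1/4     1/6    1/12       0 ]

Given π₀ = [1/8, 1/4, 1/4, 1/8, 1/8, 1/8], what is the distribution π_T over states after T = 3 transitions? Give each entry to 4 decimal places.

t=0: π = [0.1250, 0.2500, 0.2500, 0.1250, 0.1250, 0.1250]
t=1: π = [0.1875, 0.1979, 0.1146, 0.2188, 0.1146, 0.1667]
t=2: π = [0.2083, 0.1884, 0.1293, 0.2222, 0.1024, 0.1493]
t=3: π = [0.2143, 0.1846, 0.1267, 0.2230, 0.1026, 0.1487]

π = [0.2143, 0.1846, 0.1267, 0.2230, 0.1026, 0.1487]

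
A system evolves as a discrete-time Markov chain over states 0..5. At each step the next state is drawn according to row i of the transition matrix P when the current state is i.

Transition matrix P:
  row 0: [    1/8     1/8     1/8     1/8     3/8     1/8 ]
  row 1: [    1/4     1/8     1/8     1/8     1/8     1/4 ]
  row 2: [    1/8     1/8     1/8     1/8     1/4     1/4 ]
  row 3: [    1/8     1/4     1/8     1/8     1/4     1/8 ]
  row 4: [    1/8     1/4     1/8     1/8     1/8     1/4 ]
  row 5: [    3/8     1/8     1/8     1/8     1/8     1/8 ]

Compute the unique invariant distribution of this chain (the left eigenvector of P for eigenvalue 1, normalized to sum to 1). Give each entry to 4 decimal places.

Balance equations π_j = Σ_i π_i·P[i][j]:
  π_0 = 1/8·π_0 + 1/4·π_1 + 1/8·π_2 + 1/8·π_3 + 1/8·π_4 + 3/8·π_5
  π_1 = 1/8·π_0 + 1/8·π_1 + 1/8·π_2 + 1/4·π_3 + 1/4·π_4 + 1/8·π_5
  π_2 = 1/8·π_0 + 1/8·π_1 + 1/8·π_2 + 1/8·π_3 + 1/8·π_4 + 1/8·π_5
  π_3 = 1/8·π_0 + 1/8·π_1 + 1/8·π_2 + 1/8·π_3 + 1/8·π_4 + 1/8·π_5
  π_4 = 3/8·π_0 + 1/8·π_1 + 1/4·π_2 + 1/4·π_3 + 1/8·π_4 + 1/8·π_5
  normalize: π_0 + π_1 + π_2 + π_3 + π_4 + π_5 = 1
Solving the linear system gives exactly π = [519/2696, 56/337, 1/8, 1/8, 551/2696, 63/337].

π = [0.1925, 0.1662, 0.1250, 0.1250, 0.2044, 0.1869]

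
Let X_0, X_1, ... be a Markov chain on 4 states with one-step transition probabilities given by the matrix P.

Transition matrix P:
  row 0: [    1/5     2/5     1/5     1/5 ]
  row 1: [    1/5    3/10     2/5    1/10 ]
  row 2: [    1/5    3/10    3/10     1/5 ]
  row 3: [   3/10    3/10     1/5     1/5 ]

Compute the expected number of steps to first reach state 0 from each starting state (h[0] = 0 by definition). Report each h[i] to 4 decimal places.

First-step conditioning: h[0] = 0; for i ≠ 0, h[i] = 1 + Σ_k P[i][k]·h[k].
  h[1] = 1 + 3/10·h[1] + 2/5·h[2] + 1/10·h[3]
  h[2] = 1 + 3/10·h[1] + 3/10·h[2] + 1/5·h[3]
  h[3] = 1 + 3/10·h[1] + 1/5·h[2] + 1/5·h[3]
Solving the 3×3 linear system over states ≠ 0 gives exactly h = [0, 1010/217, 1000/217, 900/217] (h[0] = 0 is the target).

h = [0.0000, 4.6544, 4.6083, 4.1475]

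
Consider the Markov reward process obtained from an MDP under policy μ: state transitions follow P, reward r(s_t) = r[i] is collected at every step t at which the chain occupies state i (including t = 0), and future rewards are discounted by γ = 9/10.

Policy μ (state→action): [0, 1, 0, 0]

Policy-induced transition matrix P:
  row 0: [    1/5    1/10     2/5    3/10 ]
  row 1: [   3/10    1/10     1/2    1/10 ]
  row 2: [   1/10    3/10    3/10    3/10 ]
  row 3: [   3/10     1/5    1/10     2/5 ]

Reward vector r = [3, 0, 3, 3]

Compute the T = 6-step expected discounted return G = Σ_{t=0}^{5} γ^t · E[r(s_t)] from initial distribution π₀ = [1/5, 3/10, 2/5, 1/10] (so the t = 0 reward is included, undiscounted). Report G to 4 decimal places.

t=0: π = [0.2000, 0.3000, 0.4000, 0.1000], E[r] = 2.1000, γ^t·E[r] = 2.100000, running G = 2.100000
t=1: π = [0.2000, 0.1900, 0.3600, 0.2500], E[r] = 2.4300, γ^t·E[r] = 2.187000, running G = 4.287000
t=2: π = [0.2080, 0.1970, 0.3080, 0.2870], E[r] = 2.4090, γ^t·E[r] = 1.951290, running G = 6.238290
t=3: π = [0.2176, 0.1903, 0.3028, 0.2893], E[r] = 2.4291, γ^t·E[r] = 1.770814, running G = 8.009104
t=4: π = [0.2177, 0.1895, 0.3020, 0.2909], E[r] = 2.4315, γ^t·E[r] = 1.595327, running G = 9.604431
t=5: π = [0.2178, 0.1895, 0.3015, 0.2912], E[r] = 2.4316, γ^t·E[r] = 1.435814, running G = 11.040244

G = 11.0402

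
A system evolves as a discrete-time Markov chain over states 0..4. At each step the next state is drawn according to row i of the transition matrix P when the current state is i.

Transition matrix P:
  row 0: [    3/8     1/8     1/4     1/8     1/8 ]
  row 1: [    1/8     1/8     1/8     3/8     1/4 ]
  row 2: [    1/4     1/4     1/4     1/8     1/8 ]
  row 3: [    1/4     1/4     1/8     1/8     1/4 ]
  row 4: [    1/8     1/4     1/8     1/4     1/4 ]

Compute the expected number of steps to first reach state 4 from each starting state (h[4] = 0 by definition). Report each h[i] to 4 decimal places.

First-step conditioning: h[4] = 0; for i ≠ 4, h[i] = 1 + Σ_k P[i][k]·h[k].
  h[0] = 1 + 3/8·h[0] + 1/8·h[1] + 1/4·h[2] + 1/8·h[3]
  h[1] = 1 + 1/8·h[0] + 1/8·h[1] + 1/8·h[2] + 3/8·h[3]
  h[2] = 1 + 1/4·h[0] + 1/4·h[1] + 1/4·h[2] + 1/8·h[3]
  h[3] = 1 + 1/4·h[0] + 1/4·h[1] + 1/8·h[2] + 1/8·h[3]
Solving the 4×4 linear system over states ≠ 4 gives exactly h = [2024/339, 568/113, 1984/339, 1736/339, 0] (h[4] = 0 is the target).

h = [5.9705, 5.0265, 5.8525, 5.1209, 0.0000]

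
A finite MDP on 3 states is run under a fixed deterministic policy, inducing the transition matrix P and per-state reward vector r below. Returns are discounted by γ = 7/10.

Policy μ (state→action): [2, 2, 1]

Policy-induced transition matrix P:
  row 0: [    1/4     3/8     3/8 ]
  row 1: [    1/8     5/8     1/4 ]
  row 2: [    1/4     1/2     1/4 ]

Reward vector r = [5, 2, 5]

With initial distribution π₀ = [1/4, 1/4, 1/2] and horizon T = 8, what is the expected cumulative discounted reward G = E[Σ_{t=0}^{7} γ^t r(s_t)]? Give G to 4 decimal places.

t=0: π = [0.2500, 0.2500, 0.5000], E[r] = 4.2500, γ^t·E[r] = 4.250000, running G = 4.250000
t=1: π = [0.2188, 0.5000, 0.2813], E[r] = 3.5000, γ^t·E[r] = 2.450000, running G = 6.700000
t=2: π = [0.1875, 0.5352, 0.2773], E[r] = 3.3945, γ^t·E[r] = 1.663320, running G = 8.363320
t=3: π = [0.1831, 0.5435, 0.2734], E[r] = 3.3696, γ^t·E[r] = 1.155783, running G = 9.519103
t=4: π = [0.1821, 0.5450, 0.2729], E[r] = 3.3649, γ^t·E[r] = 0.807905, running G = 10.327008
t=5: π = [0.1819, 0.5454, 0.2728], E[r] = 3.3639, γ^t·E[r] = 0.565368, running G = 10.892376
t=6: π = [0.1818, 0.5454, 0.2727], E[r] = 3.3637, γ^t·E[r] = 0.395734, running G = 11.288110
t=7: π = [0.1818, 0.5455, 0.2727], E[r] = 3.3636, γ^t·E[r] = 0.277011, running G = 11.565121

G = 11.5651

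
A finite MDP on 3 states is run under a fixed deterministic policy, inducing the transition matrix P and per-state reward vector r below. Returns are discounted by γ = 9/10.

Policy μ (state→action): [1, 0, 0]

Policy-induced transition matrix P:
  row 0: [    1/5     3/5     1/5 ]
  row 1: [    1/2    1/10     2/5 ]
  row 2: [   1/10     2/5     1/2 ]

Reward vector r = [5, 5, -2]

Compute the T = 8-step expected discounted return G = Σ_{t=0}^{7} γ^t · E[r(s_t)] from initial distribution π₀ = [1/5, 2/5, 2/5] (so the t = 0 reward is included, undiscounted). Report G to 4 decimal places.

t=0: π = [0.2000, 0.4000, 0.4000], E[r] = 2.2000, γ^t·E[r] = 2.200000, running G = 2.200000
t=1: π = [0.2800, 0.3200, 0.4000], E[r] = 2.2000, γ^t·E[r] = 1.980000, running G = 4.180000
t=2: π = [0.2560, 0.3600, 0.3840], E[r] = 2.3120, γ^t·E[r] = 1.872720, running G = 6.052720
t=3: π = [0.2696, 0.3432, 0.3872], E[r] = 2.2896, γ^t·E[r] = 1.669118, running G = 7.721838
t=4: π = [0.2642, 0.3510, 0.3848], E[r] = 2.3064, γ^t·E[r] = 1.513229, running G = 9.235067
t=5: π = [0.2668, 0.3476, 0.3856], E[r] = 2.3006, γ^t·E[r] = 1.358467, running G = 10.593535
t=6: π = [0.2657, 0.3491, 0.3852], E[r] = 2.3036, γ^t·E[r] = 1.224222, running G = 11.817756
t=7: π = [0.2662, 0.3484, 0.3854], E[r] = 2.3023, γ^t·E[r] = 1.101205, running G = 12.918961

G = 12.9190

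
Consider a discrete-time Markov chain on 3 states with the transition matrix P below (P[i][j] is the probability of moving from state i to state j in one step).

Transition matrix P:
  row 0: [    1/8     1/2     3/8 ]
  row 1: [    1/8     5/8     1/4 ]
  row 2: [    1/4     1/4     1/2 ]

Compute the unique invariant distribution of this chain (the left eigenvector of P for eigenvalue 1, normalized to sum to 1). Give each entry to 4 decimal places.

Balance equations π_j = Σ_i π_i·P[i][j]:
  π_0 = 1/8·π_0 + 1/8·π_1 + 1/4·π_2
  π_1 = 1/2·π_0 + 5/8·π_1 + 1/4·π_2
  normalize: π_0 + π_1 + π_2 = 1
Solving the linear system gives exactly π = [8/47, 22/47, 17/47].

π = [0.1702, 0.4681, 0.3617]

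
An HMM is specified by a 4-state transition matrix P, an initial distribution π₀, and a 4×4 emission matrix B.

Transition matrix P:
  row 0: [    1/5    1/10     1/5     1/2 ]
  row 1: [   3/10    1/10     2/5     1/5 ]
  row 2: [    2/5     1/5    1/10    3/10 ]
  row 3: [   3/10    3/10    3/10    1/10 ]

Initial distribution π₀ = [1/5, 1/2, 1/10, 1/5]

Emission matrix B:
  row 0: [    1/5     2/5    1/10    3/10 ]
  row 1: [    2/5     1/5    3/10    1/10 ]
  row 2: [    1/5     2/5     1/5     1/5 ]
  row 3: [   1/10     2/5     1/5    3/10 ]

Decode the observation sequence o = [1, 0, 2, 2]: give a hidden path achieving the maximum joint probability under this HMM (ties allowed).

t=0: δ = [8.000e-02, 1.000e-01, 4.000e-02, 8.000e-02]  (obs o_0=1)
t=1: δ = [6.000e-03, 9.600e-03, 8.000e-03, 4.000e-03]  ψ = [1, 3, 1, 0]  (obs o_1=0)
t=2: δ = [3.200e-04, 4.800e-04, 7.680e-04, 6.000e-04]  ψ = [2, 2, 1, 0]  (obs o_2=2)
t=3: δ = [3.072e-05, 5.400e-05, 3.840e-05, 4.608e-05]  ψ = [2, 3, 1, 2]  (obs o_3=2)
backtrack: best end state = 1; path = [1, 0, 3, 1]

path = [1, 0, 3, 1]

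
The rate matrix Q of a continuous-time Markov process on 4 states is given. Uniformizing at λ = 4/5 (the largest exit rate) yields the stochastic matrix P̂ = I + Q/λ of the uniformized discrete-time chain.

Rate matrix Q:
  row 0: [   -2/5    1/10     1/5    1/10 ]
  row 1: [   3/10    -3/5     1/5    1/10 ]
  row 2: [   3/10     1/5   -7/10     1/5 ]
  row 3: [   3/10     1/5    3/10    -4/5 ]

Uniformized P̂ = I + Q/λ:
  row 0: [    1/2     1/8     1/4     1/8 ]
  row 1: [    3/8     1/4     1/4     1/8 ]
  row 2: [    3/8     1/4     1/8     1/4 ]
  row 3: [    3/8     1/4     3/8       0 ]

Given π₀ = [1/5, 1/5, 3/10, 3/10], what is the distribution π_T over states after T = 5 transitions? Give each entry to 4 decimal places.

t=0: π = [0.2000, 0.2000, 0.3000, 0.3000]
t=1: π = [0.4000, 0.2250, 0.2500, 0.1250]
t=2: π = [0.4250, 0.2000, 0.2344, 0.1406]
t=3: π = [0.4281, 0.1969, 0.2383, 0.1367]
t=4: π = [0.4285, 0.1965, 0.2373, 0.1377]
t=5: π = [0.4286, 0.1964, 0.2375, 0.1375]

π = [0.4286, 0.1964, 0.2375, 0.1375]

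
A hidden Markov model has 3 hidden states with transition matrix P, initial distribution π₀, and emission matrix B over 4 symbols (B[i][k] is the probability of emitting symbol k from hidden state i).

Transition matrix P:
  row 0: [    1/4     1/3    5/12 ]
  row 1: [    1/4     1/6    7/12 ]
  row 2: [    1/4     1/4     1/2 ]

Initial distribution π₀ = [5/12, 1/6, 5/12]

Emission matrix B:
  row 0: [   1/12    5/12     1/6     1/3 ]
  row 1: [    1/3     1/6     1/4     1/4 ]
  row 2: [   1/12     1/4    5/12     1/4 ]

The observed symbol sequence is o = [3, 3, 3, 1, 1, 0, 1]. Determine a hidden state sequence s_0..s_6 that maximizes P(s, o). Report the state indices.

path = [0, 2, 2, 2, 0, 1, 2]

t=0: δ = [1.389e-01, 4.167e-02, 1.042e-01]  (obs o_0=3)
t=1: δ = [1.157e-02, 1.157e-02, 1.447e-02]  ψ = [0, 0, 0]  (obs o_1=3)
t=2: δ = [1.206e-03, 9.645e-04, 1.808e-03]  ψ = [2, 0, 2]  (obs o_2=3)
t=3: δ = [1.884e-04, 7.535e-05, 2.261e-04]  ψ = [2, 2, 2]  (obs o_3=1)
t=4: δ = [2.355e-05, 1.047e-05, 2.826e-05]  ψ = [2, 0, 2]  (obs o_4=1)
t=5: δ = [5.887e-07, 2.616e-06, 1.177e-06]  ψ = [2, 0, 2]  (obs o_5=0)
t=6: δ = [2.725e-07, 7.268e-08, 3.816e-07]  ψ = [1, 1, 1]  (obs o_6=1)
backtrack: best end state = 2; path = [0, 2, 2, 2, 0, 1, 2]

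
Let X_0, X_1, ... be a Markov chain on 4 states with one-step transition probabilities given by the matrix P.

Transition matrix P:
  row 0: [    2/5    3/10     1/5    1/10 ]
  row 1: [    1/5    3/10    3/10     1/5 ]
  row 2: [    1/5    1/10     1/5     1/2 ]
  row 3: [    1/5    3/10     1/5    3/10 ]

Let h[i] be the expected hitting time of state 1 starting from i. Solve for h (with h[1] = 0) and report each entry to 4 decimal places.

h = [3.8462, 0.0000, 4.6154, 3.8462]

First-step conditioning: h[1] = 0; for i ≠ 1, h[i] = 1 + Σ_k P[i][k]·h[k].
  h[0] = 1 + 2/5·h[0] + 1/5·h[2] + 1/10·h[3]
  h[2] = 1 + 1/5·h[0] + 1/5·h[2] + 1/2·h[3]
  h[3] = 1 + 1/5·h[0] + 1/5·h[2] + 3/10·h[3]
Solving the 3×3 linear system over states ≠ 1 gives exactly h = [50/13, 0, 60/13, 50/13] (h[1] = 0 is the target).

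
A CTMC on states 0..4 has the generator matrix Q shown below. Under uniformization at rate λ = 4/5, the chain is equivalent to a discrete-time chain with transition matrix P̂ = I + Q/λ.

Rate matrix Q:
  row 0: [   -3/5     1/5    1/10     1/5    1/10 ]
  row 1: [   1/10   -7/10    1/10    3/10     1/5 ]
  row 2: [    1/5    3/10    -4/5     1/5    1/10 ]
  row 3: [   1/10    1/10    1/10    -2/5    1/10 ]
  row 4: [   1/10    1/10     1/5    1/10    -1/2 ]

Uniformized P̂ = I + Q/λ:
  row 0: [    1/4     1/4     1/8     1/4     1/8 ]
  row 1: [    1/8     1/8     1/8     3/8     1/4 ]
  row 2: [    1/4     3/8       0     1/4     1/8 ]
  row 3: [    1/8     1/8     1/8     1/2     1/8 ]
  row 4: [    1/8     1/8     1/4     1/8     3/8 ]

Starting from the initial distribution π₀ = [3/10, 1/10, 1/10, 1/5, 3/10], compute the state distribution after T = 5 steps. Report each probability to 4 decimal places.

t=0: π = [0.3000, 0.1000, 0.1000, 0.2000, 0.3000]
t=1: π = [0.1750, 0.1875, 0.1500, 0.2750, 0.2125]
t=2: π = [0.1656, 0.1844, 0.1328, 0.3156, 0.2016]
t=3: π = [0.1623, 0.1789, 0.1336, 0.3268, 0.1984]
t=4: π = [0.1620, 0.1787, 0.1331, 0.3292, 0.1970]
t=5: π = [0.1619, 0.1785, 0.1330, 0.3300, 0.1966]

π = [0.1619, 0.1785, 0.1330, 0.3300, 0.1966]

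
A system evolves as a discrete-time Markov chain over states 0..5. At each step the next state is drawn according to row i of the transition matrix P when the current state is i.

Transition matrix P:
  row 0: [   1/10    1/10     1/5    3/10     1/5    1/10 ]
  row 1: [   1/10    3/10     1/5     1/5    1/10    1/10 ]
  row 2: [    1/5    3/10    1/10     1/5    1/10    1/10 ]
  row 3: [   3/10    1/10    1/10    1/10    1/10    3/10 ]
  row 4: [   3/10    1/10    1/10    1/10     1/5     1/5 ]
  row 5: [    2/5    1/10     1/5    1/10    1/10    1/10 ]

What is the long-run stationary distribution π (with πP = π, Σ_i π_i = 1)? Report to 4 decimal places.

Balance equations π_j = Σ_i π_i·P[i][j]:
  π_0 = 1/10·π_0 + 1/10·π_1 + 1/5·π_2 + 3/10·π_3 + 3/10·π_4 + 2/5·π_5
  π_1 = 1/10·π_0 + 3/10·π_1 + 3/10·π_2 + 1/10·π_3 + 1/10·π_4 + 1/10·π_5
  π_2 = 1/5·π_0 + 1/5·π_1 + 1/10·π_2 + 1/10·π_3 + 1/10·π_4 + 1/5·π_5
  π_3 = 3/10·π_0 + 1/5·π_1 + 1/5·π_2 + 1/10·π_3 + 1/10·π_4 + 1/10·π_5
  π_4 = 1/5·π_0 + 1/10·π_1 + 1/10·π_2 + 1/10·π_3 + 1/5·π_4 + 1/10·π_5
  normalize: π_0 + π_1 + π_2 + π_3 + π_4 + π_5 = 1
Solving the linear system gives exactly π = [3928/17663, 5771/35326, 5421/35326, 6223/35326, 2399/17663, 5257/35326].

π = [0.2224, 0.1634, 0.1535, 0.1762, 0.1358, 0.1488]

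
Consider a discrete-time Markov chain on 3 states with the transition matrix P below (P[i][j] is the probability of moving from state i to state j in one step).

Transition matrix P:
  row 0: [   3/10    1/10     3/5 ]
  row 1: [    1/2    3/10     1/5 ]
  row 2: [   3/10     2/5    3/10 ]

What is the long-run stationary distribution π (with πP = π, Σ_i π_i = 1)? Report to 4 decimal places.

π = [0.3534, 0.2672, 0.3793]

Balance equations π_j = Σ_i π_i·P[i][j]:
  π_0 = 3/10·π_0 + 1/2·π_1 + 3/10·π_2
  π_1 = 1/10·π_0 + 3/10·π_1 + 2/5·π_2
  normalize: π_0 + π_1 + π_2 = 1
Solving the linear system gives exactly π = [41/116, 31/116, 11/29].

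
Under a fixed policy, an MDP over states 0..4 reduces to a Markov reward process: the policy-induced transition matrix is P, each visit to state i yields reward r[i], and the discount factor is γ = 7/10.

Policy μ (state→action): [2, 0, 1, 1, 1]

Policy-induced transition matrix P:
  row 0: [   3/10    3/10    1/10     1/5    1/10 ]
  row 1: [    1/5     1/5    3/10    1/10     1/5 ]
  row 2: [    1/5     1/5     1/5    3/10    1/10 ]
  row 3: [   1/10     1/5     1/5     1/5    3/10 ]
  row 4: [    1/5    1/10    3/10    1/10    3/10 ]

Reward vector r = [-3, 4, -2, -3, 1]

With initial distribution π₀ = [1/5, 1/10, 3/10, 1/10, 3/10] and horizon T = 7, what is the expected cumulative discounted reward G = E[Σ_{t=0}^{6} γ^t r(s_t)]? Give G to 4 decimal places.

G = -2.0867

t=0: π = [0.2000, 0.1000, 0.3000, 0.1000, 0.3000], E[r] = -0.8000, γ^t·E[r] = -0.800000, running G = -0.800000
t=1: π = [0.2100, 0.1900, 0.2200, 0.1900, 0.1900], E[r] = -0.6900, γ^t·E[r] = -0.483000, running G = -1.283000
t=2: π = [0.2020, 0.2020, 0.2170, 0.1840, 0.1950], E[r] = -0.5890, γ^t·E[r] = -0.288610, running G = -1.571610
t=3: π = [0.2018, 0.2007, 0.2195, 0.1820, 0.1960], E[r] = -0.5916, γ^t·E[r] = -0.202919, running G = -1.774529
t=4: π = [0.2020, 0.2006, 0.2195, 0.1823, 0.1957], E[r] = -0.5938, γ^t·E[r] = -0.142564, running G = -1.917093
t=5: π = [0.2020, 0.2006, 0.2194, 0.1823, 0.1956], E[r] = -0.5936, γ^t·E[r] = -0.099760, running G = -2.016853
t=6: π = [0.2020, 0.2006, 0.2194, 0.1823, 0.1957], E[r] = -0.5935, γ^t·E[r] = -0.069826, running G = -2.086680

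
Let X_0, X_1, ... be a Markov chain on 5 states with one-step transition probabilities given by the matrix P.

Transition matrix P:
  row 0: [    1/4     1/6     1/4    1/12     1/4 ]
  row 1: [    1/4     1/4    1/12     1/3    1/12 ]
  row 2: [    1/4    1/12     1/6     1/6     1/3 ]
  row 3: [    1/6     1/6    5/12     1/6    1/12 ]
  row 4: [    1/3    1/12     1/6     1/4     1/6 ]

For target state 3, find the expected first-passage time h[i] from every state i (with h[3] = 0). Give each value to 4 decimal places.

h = [5.7960, 4.4251, 5.3974, 0.0000, 5.0404]

First-step conditioning: h[3] = 0; for i ≠ 3, h[i] = 1 + Σ_k P[i][k]·h[k].
  h[0] = 1 + 1/4·h[0] + 1/6·h[1] + 1/4·h[2] + 1/4·h[4]
  h[1] = 1 + 1/4·h[0] + 1/4·h[1] + 1/12·h[2] + 1/12·h[4]
  h[2] = 1 + 1/4·h[0] + 1/12·h[1] + 1/6·h[2] + 1/3·h[4]
  h[4] = 1 + 1/3·h[0] + 1/12·h[1] + 1/6·h[2] + 1/6·h[4]
Solving the 4×4 linear system over states ≠ 3 gives exactly h = [5454/941, 4164/941, 5079/941, 0, 4743/941] (h[3] = 0 is the target).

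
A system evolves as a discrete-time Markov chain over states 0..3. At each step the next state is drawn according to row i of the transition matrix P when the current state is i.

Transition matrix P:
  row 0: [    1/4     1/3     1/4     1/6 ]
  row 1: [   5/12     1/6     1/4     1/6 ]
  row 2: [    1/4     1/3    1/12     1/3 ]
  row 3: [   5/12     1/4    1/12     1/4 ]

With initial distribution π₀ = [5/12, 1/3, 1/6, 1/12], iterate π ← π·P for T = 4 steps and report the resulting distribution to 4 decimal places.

π = [0.3308, 0.2704, 0.1836, 0.2152]

t=0: π = [0.4167, 0.3333, 0.1667, 0.0833]
t=1: π = [0.3194, 0.2708, 0.2083, 0.2014]
t=2: π = [0.3287, 0.2714, 0.1817, 0.2182]
t=3: π = [0.3316, 0.2699, 0.1834, 0.2151]
t=4: π = [0.3308, 0.2704, 0.1836, 0.2152]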